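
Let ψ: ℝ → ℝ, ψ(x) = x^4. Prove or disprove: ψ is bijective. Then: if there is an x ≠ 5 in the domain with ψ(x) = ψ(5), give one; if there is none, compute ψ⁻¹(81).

-5

ψ(5) = 625 = (−5)^4 = ψ(−5) (since 4 is even), with 5 ≠ −5. So ψ is not injective, hence not bijective.
For the follow-up, such an x exists: taking x = −5 ∈ ℝ gives ψ(−5) = 625 = ψ(5) with −5 ≠ 5.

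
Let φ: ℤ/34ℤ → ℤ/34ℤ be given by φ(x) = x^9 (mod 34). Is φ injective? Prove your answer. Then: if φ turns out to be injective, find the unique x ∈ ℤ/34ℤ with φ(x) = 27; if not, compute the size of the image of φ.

Computing x^9 mod 34 for each x (by repeated squaring, reducing mod 34 at every step), the values φ(0), φ(1), …, φ(33) are: 0, 1, 2, 31, 4, 29, 28, 27, 8, 9, 24, 23, 22, 13, 20, 15, 16, 17, 18, 19, 14, 21, 12, 11, 10, 25, 26, 7, 6, 5, 30, 3, 32, 33.
Every element of ℤ/34ℤ appears exactly once in this list, so φ is a bijection, and in particular injective.
Since φ is injective, we read off the preimage of 27 from the same table: φ(7) = 27, so φ⁻¹(27) = 7.

7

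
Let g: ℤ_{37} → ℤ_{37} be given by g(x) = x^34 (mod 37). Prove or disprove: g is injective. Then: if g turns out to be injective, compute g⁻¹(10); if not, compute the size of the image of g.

19

g(18): Repeated squaring mod 37: 18^1 ≡ 18, 18^2 ≡ 18² = 324 ≡ 28, 18^4 ≡ 28² = 784 ≡ 7, 18^8 ≡ 7² = 49 ≡ 12, 18^16 ≡ 12² = 144 ≡ 33, 18^32 ≡ 33² = 1089 ≡ 16. Since 34 = 32 + 2, 18^34 ≡ 16·28: 16·28 = 448 ≡ 4. So 18^34 ≡ 4 (mod 37).
g(19): Repeated squaring mod 37: 19^1 ≡ 19, 19^2 ≡ 19² = 361 ≡ 28, 19^4 ≡ 28² = 784 ≡ 7, 19^8 ≡ 7² = 49 ≡ 12, 19^16 ≡ 12² = 144 ≡ 33, 19^32 ≡ 33² = 1089 ≡ 16. Since 34 = 32 + 2, 19^34 ≡ 16·28: 16·28 = 448 ≡ 4. So 19^34 ≡ 4 (mod 37).
So g(18) = g(19) = 4 while 18 ≠ 19, therefore g is not injective.
Since g is not injective, we determine |image(g)|. Computing x^34 mod 37 for each x (by repeated squaring, reducing mod 37 at every step), the values g(0), g(1), …, g(36) are: 0, 1, 28, 33, 7, 3, 36, 34, 11, 16, 10, 26, 9, 30, 27, 25, 12, 21, 4, 4, 21, 12, 25, 27, 30, 9, 26, 10, 16, 11, 34, 36, 3, 7, 33, 28, 1.
The distinct values are {0, 1, 3, 4, 7, 9, 10, 11, 12, 16, 21, 25, 26, 27, 28, 30, 33, 34, 36}; there are 19 of them.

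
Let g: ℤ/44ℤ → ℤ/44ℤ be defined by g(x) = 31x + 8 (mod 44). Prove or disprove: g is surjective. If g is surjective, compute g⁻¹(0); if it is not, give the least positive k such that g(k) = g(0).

4

Since gcd(31, 44) = 1, 31 is invertible modulo 44. Euclid's algorithm: 44 = 1·31 + 13, 31 = 2·13 + 5, 13 = 2·5 + 3, 5 = 1·3 + 2, 3 = 1·2 + 1; back-substituting gives 1 = 27·31 − 19·44, so 31⁻¹ ≡ 27 (mod 44).
For any y ∈ ℤ/44ℤ, x = 27(y − 8) mod 44 satisfies g(x) = 31·27(y − 8) + 8 ≡ y (since 31·27 ≡ 1 mod 44). So every y has a preimage.
Hence g is surjective.
Since g is surjective, we find g⁻¹(0): we need 31x ≡ 0 − 8 ≡ 36 (mod 44). Using 31⁻¹ = 27: x ≡ 27·36 = 972 = 22·44 + 4, so x = 4.
Check: g(4) = 31·4 + 8 = 132 = 3·44 + 0 ≡ 0 (mod 44).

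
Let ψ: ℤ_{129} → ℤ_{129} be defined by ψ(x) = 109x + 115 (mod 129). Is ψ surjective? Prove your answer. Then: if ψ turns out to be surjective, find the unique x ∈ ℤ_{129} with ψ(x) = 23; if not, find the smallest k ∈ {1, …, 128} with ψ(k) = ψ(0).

Since gcd(109, 129) = 1, 109 is invertible modulo 129. Euclid's algorithm: 129 = 1·109 + 20, 109 = 5·20 + 9, 20 = 2·9 + 2, 9 = 4·2 + 1; back-substituting gives 1 = 58·109 − 49·129, so 109⁻¹ ≡ 58 (mod 129).
Then y ↦ 58(y − 115) is a two-sided inverse to ψ, so every y ∈ ℤ_{129} has a preimage.
Hence ψ is surjective.
Since ψ is surjective, we find ψ⁻¹(23): we need 109x ≡ 23 − 115 ≡ 37 (mod 129). Using 109⁻¹ = 58: x ≡ 58·37 = 2146 = 16·129 + 82, so x = 82.
Check: ψ(82) = 109·82 + 115 = 9053 = 70·129 + 23 ≡ 23 (mod 129).

82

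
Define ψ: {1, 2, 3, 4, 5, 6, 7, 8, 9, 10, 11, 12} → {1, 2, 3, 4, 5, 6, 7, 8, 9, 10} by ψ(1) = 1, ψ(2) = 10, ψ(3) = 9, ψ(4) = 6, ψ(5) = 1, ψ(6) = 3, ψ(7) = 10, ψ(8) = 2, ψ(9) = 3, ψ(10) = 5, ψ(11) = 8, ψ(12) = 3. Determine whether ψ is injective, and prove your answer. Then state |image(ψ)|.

8

ψ(1) = 1 = ψ(5) with 1 ≠ 5, so ψ is not injective.
The image of ψ is {1, 2, 3, 5, 6, 8, 9, 10}, which has 8 elements.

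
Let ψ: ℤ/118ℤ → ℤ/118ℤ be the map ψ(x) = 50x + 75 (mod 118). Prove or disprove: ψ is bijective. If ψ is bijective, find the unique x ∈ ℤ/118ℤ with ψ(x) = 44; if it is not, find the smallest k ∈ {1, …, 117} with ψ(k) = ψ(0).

Recall that ψ is injective when ψ(s) = ψ(t) forces s = t.
We have gcd(50, 118) = 2 > 1. Taking s = 0 and t = 59: ψ(0) = 75 and ψ(59) = 50·59 + 75 = 3025 ≡ 75 (mod 118).
So ψ(0) = ψ(59) while 0 ≠ 59, thus ψ is not injective, hence not bijective.
Since ψ is not bijective, we find the least positive k with ψ(k) = ψ(0): this means 50k ≡ 0 (mod 118), i.e. 118 ∣ 50k. Since gcd(50, 118) = 2, dividing through by 2 this holds exactly when 59 ∣ 25k, and as gcd(25, 59) = 1, exactly when 59 ∣ k.
The smallest positive such k is 59.

59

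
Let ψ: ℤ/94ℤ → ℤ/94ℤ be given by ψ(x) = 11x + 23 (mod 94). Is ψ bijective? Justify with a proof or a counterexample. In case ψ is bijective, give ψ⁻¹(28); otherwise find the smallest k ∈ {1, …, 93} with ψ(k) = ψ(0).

9

If ψ(s) = ψ(t), then 11s ≡ 11t (mod 94). Because gcd(11, 94) = 1, we may cancel 11 to get s ≡ t (mod 94).
We now compute 11⁻¹ mod 94 explicitly. Euclid's algorithm: 94 = 8·11 + 6, 11 = 1·6 + 5, 6 = 1·5 + 1; back-substituting gives 1 = 77·11 − 9·94, so 11⁻¹ ≡ 77 (mod 94).
Then y ↦ 77(y − 23) is a two-sided inverse to ψ, so every y ∈ ℤ/94ℤ has a preimage.
So ψ is bijective.
Since ψ is bijective, we find ψ⁻¹(28): we need 11x ≡ 28 − 23 ≡ 5 (mod 94). Using 11⁻¹ = 77: x ≡ 77·5 = 385 = 4·94 + 9, so x = 9.
Check: ψ(9) = 11·9 + 23 = 122 = 1·94 + 28 ≡ 28 (mod 94).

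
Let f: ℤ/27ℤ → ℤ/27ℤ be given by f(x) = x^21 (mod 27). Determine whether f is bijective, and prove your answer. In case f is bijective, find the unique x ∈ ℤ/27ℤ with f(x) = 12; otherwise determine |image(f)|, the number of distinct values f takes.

f(0) = 0^21 = 0.
f(3): Repeated squaring mod 27: 3^1 ≡ 3, 3^2 ≡ 3² = 9, 3^4 ≡ 9² = 81 ≡ 0, 3^8 ≡ 0² = 0, 3^16 ≡ 0² = 0. Since 21 = 16 + 4 + 1, 3^21 ≡ 0·0·3: 0·0 = 0, then 0·3 = 0. So 3^21 ≡ 0 (mod 27).
So f(0) = f(3) = 0 while 0 ≠ 3, hence f is not injective, hence not bijective.
Since f is not bijective, we determine |image(f)|. Computing x^21 mod 27 for each x (by repeated squaring, reducing mod 27 at every step), the values f(0), f(1), …, f(26) are: 0, 1, 8, 0, 10, 17, 0, 19, 26, 0, 1, 8, 0, 10, 17, 0, 19, 26, 0, 1, 8, 0, 10, 17, 0, 19, 26.
The distinct values are {0, 1, 8, 10, 17, 19, 26}; there are 7 of them.

7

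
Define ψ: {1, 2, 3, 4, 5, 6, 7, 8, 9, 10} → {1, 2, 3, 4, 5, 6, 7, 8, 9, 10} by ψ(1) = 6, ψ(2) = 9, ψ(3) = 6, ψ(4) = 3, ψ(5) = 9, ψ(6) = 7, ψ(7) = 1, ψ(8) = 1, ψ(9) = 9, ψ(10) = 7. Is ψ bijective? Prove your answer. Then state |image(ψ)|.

ψ(1) = 6 = ψ(3) with 1 ≠ 3, so ψ is not injective, hence not bijective.
The image of ψ is {1, 3, 6, 7, 9}, which has 5 elements.

5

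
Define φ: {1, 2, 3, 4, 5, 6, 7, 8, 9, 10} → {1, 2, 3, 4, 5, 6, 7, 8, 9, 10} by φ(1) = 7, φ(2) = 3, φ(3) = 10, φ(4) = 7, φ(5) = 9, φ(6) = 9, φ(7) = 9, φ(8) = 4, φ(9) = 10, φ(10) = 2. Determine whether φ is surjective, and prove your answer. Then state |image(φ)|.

No element maps to 1, so φ is not surjective.
The image of φ is {2, 3, 4, 7, 9, 10}, which has 6 elements.

6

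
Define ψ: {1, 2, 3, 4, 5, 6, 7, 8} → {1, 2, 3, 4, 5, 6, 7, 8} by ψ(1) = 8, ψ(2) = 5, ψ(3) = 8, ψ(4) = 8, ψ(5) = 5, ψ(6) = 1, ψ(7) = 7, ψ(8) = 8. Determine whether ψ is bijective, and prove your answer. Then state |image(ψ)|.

ψ(1) = 8 = ψ(3) with 1 ≠ 3, so ψ is not injective, hence not bijective.
The image of ψ is {1, 5, 7, 8}, which has 4 elements.

4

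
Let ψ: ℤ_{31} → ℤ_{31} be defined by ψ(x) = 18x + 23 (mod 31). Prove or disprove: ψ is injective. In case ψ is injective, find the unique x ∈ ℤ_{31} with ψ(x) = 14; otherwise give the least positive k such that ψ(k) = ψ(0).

Recall that ψ is injective if ψ(s) = ψ(t) implies s = t.
Suppose ψ(s) = ψ(t) in ℤ_{31}. Then 18s + 23 ≡ 18t + 23 (mod 31), thus 18(s − t) ≡ 0 (mod 31).
Since gcd(18, 31) = 1, 18 is invertible modulo 31, hence s − t ≡ 0 (mod 31), i.e. s = t.
Therefore ψ is injective.
We now compute 18⁻¹ mod 31 explicitly. Euclid's algorithm: 31 = 1·18 + 13, 18 = 1·13 + 5, 13 = 2·5 + 3, 5 = 1·3 + 2, 3 = 1·2 + 1; back-substituting gives 1 = 19·18 − 11·31, so 18⁻¹ ≡ 19 (mod 31).
Since ψ is injective, we compute ψ⁻¹(14): solve 18x + 23 ≡ 14 (mod 31), i.e. 18x ≡ 22 (mod 31).
Multiplying by 18⁻¹ = 19 gives x ≡ 19·22 = 418 = 13·31 + 15 ≡ 15 (mod 31).
Check: ψ(15) = 18·15 + 23 = 293 = 9·31 + 14 ≡ 14 (mod 31).

15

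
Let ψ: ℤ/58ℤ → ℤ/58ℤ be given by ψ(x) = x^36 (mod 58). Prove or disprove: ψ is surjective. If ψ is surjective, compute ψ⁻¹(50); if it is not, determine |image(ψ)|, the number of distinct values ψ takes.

16

ψ(3): Repeated squaring mod 58: 3^1 ≡ 3, 3^2 ≡ 3² = 9, 3^4 ≡ 9² = 81 ≡ 23, 3^8 ≡ 23² = 529 ≡ 7, 3^16 ≡ 7² = 49, 3^32 ≡ 49² = 2401 ≡ 23. Since 36 = 32 + 4, 3^36 ≡ 23·23: 23·23 = 529 ≡ 7. So 3^36 ≡ 7 (mod 58).
ψ(7): Repeated squaring mod 58: 7^1 ≡ 7, 7^2 ≡ 7² = 49, 7^4 ≡ 49² = 2401 ≡ 23, 7^8 ≡ 23² = 529 ≡ 7, 7^16 ≡ 7² = 49, 7^32 ≡ 49² = 2401 ≡ 23. Since 36 = 32 + 4, 7^36 ≡ 23·23: 23·23 = 529 ≡ 7. So 7^36 ≡ 7 (mod 58).
So ψ(3) = ψ(7) = 7 while 3 ≠ 7, thus ψ is not injective.
A non-injective map from the 58-element set ℤ/58ℤ to itself takes at most 57 distinct values, so it cannot be surjective. Therefore ψ is not surjective.
Since ψ is not surjective, we determine |image(ψ)|. Computing x^36 mod 58 for each x (by repeated squaring, reducing mod 58 at every step), the values ψ(0), ψ(1), …, ψ(57) are: 0, 1, 24, 7, 54, 53, 52, 7, 20, 49, 54, 45, 30, 45, 52, 23, 16, 1, 16, 25, 20, 49, 36, 23, 24, 25, 36, 53, 30, 29, 30, 53, 36, 25, 24, 23, 36, 49, 20, 25, 16, 1, 16, 23, 52, 45, 30, 45, 54, 49, 20, 7, 52, 53, 54, 7, 24, 1.
The distinct values are {0, 1, 7, 16, 20, 23, 24, 25, 29, 30, 36, 45, 49, 52, 53, 54}; there are 16 of them.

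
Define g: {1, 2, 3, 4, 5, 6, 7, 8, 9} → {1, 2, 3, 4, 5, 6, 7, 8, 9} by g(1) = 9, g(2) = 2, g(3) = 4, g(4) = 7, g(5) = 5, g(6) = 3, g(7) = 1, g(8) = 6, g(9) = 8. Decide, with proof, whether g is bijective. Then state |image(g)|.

The values 9, 2, 4, 7, 5, 3, 1, 6, 8 are a permutation of {1, 2, 3, 4, 5, 6, 7, 8, 9}: each element appears exactly once.
So g is injective and surjective, hence bijective.
The image of g is {1, 2, 3, 4, 5, 6, 7, 8, 9}, which has 9 elements.

9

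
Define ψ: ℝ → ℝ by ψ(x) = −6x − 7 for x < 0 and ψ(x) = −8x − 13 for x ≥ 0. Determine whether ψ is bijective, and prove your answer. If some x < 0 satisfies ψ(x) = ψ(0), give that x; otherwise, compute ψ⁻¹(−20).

7/8

Both pieces are strictly decreasing (slopes −6 and −8), so each is injective on its own interval.
The left piece maps (−∞, 0) onto (−7, ∞); the right piece maps [0, ∞) onto (−∞, −13].
The images leave a gap (−7 has no preimage), so ψ is not surjective, hence not bijective.
Because the two images are disjoint, no x < 0 has ψ(x) = ψ(0), so we compute ψ⁻¹(−20): −20 lies in (−∞, −13], so solve −8x − 13 = −20: x = (−20 + 13)/(−8) = 7/8.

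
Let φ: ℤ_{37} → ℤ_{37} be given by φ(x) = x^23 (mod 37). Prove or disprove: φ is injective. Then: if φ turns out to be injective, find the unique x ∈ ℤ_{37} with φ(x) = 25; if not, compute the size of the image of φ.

4

Since 37 is prime, the nonzero elements of ℤ_{37} form a cyclic group of order 36.
As gcd(23, 36) = 1, raising to the 23rd power is a bijection on this group: if x_1^23 ≡ x_2^23 then (x_1x_2^{−1})^23 = 1, and the only element of order dividing gcd(23, 36) = 1 is 1, so x_1 = x_2.
With φ(0) = 0 this makes φ injective on all of ℤ_{37}, hence bijective (finite equal-size domain and codomain). In particular φ is injective.
Since φ is injective, we find the preimage of 25. The inverse of x ↦ x^23 on (ℤ_{37})^× is x ↦ x^11, because 23·11 = 253 = 7·36 + 1 ≡ 1 (mod 36) and x^{36} = 1 for x ≠ 0 (Fermat). So φ⁻¹(25) = 25^11 mod 37.
Repeated squaring mod 37: 25^1 ≡ 25, 25^2 ≡ 25² = 625 ≡ 33, 25^4 ≡ 33² = 1089 ≡ 16, 25^8 ≡ 16² = 256 ≡ 34. Since 11 = 8 + 2 + 1, 25^11 ≡ 34·33·25: 34·33 = 1122 ≡ 12, then 12·25 = 300 ≡ 4. So 25^11 ≡ 4 (mod 37).
Hence φ⁻¹(25) = 4.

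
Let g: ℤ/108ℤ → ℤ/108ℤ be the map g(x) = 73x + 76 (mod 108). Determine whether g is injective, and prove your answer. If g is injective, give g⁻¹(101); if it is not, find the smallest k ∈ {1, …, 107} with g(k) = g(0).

Suppose g(a) = g(b) in ℤ/108ℤ. Then 73a + 76 ≡ 73b + 76 (mod 108), hence 73(a − b) ≡ 0 (mod 108).
Since gcd(73, 108) = 1, 73 is invertible modulo 108, thus a − b ≡ 0 (mod 108), i.e. a = b.
Hence g is injective.
We now compute 73⁻¹ mod 108 explicitly. Euclid's algorithm: 108 = 1·73 + 35, 73 = 2·35 + 3, 35 = 11·3 + 2, 3 = 1·2 + 1; back-substituting gives 1 = 37·73 − 25·108, so 73⁻¹ ≡ 37 (mod 108).
Since g is injective, we compute g⁻¹(101): solve 73x + 76 ≡ 101 (mod 108), i.e. 73x ≡ 25 (mod 108).
Multiplying by 73⁻¹ = 37 gives x ≡ 37·25 = 925 = 8·108 + 61 ≡ 61 (mod 108).
Check: g(61) = 73·61 + 76 = 4529 = 41·108 + 101 ≡ 101 (mod 108).

61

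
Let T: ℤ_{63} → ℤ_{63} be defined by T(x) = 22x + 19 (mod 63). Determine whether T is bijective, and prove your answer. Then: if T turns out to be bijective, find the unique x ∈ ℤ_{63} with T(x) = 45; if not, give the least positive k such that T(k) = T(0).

Suppose T(x_1) = T(x_2) in ℤ_{63}. Then 22x_1 + 19 ≡ 22x_2 + 19 (mod 63), hence 22(x_1 − x_2) ≡ 0 (mod 63).
Since gcd(22, 63) = 1, 22 is invertible modulo 63, therefore x_1 − x_2 ≡ 0 (mod 63), i.e. x_1 = x_2.
We now compute 22⁻¹ mod 63 explicitly. Euclid's algorithm: 63 = 2·22 + 19, 22 = 1·19 + 3, 19 = 6·3 + 1; back-substituting gives 1 = 43·22 − 15·63, so 22⁻¹ ≡ 43 (mod 63).
For any y ∈ ℤ_{63}, x = 43(y − 19) mod 63 satisfies T(x) = 22·43(y − 19) + 19 ≡ y (since 22·43 ≡ 1 mod 63). So every y has a preimage.
Thus T is bijective.
Since T is bijective, we compute T⁻¹(45): solve 22x + 19 ≡ 45 (mod 63), i.e. 22x ≡ 26 (mod 63).
Multiplying by 22⁻¹ = 43 gives x ≡ 43·26 = 1118 = 17·63 + 47 ≡ 47 (mod 63).
Check: T(47) = 22·47 + 19 = 1053 = 16·63 + 45 ≡ 45 (mod 63).

47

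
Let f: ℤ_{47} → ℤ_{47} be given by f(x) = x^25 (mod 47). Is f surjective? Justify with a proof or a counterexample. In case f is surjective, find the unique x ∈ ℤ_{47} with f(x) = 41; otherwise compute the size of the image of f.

10

Since 47 is prime, the nonzero elements of ℤ_{47} form a cyclic group of order 46.
As gcd(25, 46) = 1, raising to the 25th power is a bijection on this group: if s^25 ≡ t^25 then (st^{−1})^25 = 1, and the only element of order dividing gcd(25, 46) = 1 is 1, so s = t.
With f(0) = 0 this makes f injective on all of ℤ_{47}, hence bijective (finite equal-size domain and codomain). In particular f is surjective.
Since f is surjective, we find the preimage of 41. The inverse of x ↦ x^25 on (ℤ_{47})^× is x ↦ x^35, because 25·35 = 875 = 19·46 + 1 ≡ 1 (mod 46) and x^{46} = 1 for x ≠ 0 (Fermat). So f⁻¹(41) = 41^35 mod 47.
Repeated squaring mod 47: 41^1 ≡ 41, 41^2 ≡ 41² = 1681 ≡ 36, 41^4 ≡ 36² = 1296 ≡ 27, 41^8 ≡ 27² = 729 ≡ 24, 41^16 ≡ 24² = 576 ≡ 12, 41^32 ≡ 12² = 144 ≡ 3. Since 35 = 32 + 2 + 1, 41^35 ≡ 3·36·41: 3·36 = 108 ≡ 14, then 14·41 = 574 ≡ 10. So 41^35 ≡ 10 (mod 47).
Hence f⁻¹(41) = 10.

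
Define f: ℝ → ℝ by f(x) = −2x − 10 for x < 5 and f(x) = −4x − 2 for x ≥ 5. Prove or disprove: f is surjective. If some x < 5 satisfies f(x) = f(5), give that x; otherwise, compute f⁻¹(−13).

Both pieces are strictly decreasing (slopes −2 and −4), so each is injective on its own interval.
The left piece maps (−∞, 5) onto (−20, ∞); the right piece maps [5, ∞) onto (−∞, −22].
The union (−20, ∞) ∪ (−∞, −22] omits the interval between −20 and −22; in particular −20 has no preimage. So f is not surjective.
Because the two images are disjoint, no x < 5 has f(x) = f(5), so we compute f⁻¹(−13): −13 lies in (−20, ∞), so solve −2x − 10 = −13: x = (−13 + 10)/(−2) = 3/2.

3/2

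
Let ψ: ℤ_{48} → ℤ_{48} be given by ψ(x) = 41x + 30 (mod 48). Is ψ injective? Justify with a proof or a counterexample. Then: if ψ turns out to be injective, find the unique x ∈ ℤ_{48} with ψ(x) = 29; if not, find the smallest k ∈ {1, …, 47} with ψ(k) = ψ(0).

7

If ψ(u) = ψ(v), then 41u ≡ 41v (mod 48). Because gcd(41, 48) = 1, we may cancel 41 to get u ≡ v (mod 48).
Thus ψ is injective.
We now compute 41⁻¹ mod 48 explicitly. Euclid's algorithm: 48 = 1·41 + 7, 41 = 5·7 + 6, 7 = 1·6 + 1; back-substituting gives 1 = 41·41 − 35·48, so 41⁻¹ ≡ 41 (mod 48).
Since ψ is injective, we compute ψ⁻¹(29): solve 41x + 30 ≡ 29 (mod 48), i.e. 41x ≡ 47 (mod 48).
Multiplying by 41⁻¹ = 41 gives x ≡ 41·47 = 1927 = 40·48 + 7 ≡ 7 (mod 48).
Check: ψ(7) = 41·7 + 30 = 317 = 6·48 + 29 ≡ 29 (mod 48).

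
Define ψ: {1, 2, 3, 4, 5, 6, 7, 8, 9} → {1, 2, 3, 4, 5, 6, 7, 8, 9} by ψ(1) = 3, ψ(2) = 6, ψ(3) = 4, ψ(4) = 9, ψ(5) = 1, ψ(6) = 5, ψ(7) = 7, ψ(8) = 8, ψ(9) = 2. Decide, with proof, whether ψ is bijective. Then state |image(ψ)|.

The values 3, 6, 4, 9, 1, 5, 7, 8, 2 are a permutation of {1, 2, 3, 4, 5, 6, 7, 8, 9}: each element appears exactly once.
So ψ is injective and surjective, hence bijective.
The image of ψ is {1, 2, 3, 4, 5, 6, 7, 8, 9}, which has 9 elements.

9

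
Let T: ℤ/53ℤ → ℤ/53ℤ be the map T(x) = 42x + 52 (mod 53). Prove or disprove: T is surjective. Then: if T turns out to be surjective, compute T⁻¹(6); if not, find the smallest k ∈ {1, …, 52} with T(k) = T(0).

9

By definition, surjectivity means every element of the codomain has a preimage under T.
Since gcd(42, 53) = 1, 42 is invertible modulo 53. Euclid's algorithm: 53 = 1·42 + 11, 42 = 3·11 + 9, 11 = 1·9 + 2, 9 = 4·2 + 1; back-substituting gives 1 = 24·42 − 19·53, so 42⁻¹ ≡ 24 (mod 53).
Then y ↦ 24(y − 52) is a two-sided inverse to T, so every y ∈ ℤ/53ℤ has a preimage.
Thus T is surjective.
Since T is surjective, we find T⁻¹(6): we need 42x ≡ 6 − 52 ≡ 7 (mod 53). Using 42⁻¹ = 24: x ≡ 24·7 = 168 = 3·53 + 9, so x = 9.
Check: T(9) = 42·9 + 52 = 430 = 8·53 + 6 ≡ 6 (mod 53).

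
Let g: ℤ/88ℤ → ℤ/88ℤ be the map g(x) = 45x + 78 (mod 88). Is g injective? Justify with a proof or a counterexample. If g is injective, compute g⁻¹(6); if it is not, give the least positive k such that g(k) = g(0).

16

By definition, injectivity means: for all x_1, x_2 in the domain, g(x_1) = g(x_2) implies x_1 = x_2.
Suppose g(x_1) = g(x_2) in ℤ/88ℤ. Then 45x_1 + 78 ≡ 45x_2 + 78 (mod 88), hence 45(x_1 − x_2) ≡ 0 (mod 88).
Since gcd(45, 88) = 1, 45 is invertible modulo 88, thus x_1 − x_2 ≡ 0 (mod 88), i.e. x_1 = x_2.
Thus g is injective.
We now compute 45⁻¹ mod 88 explicitly. Euclid's algorithm: 88 = 1·45 + 43, 45 = 1·43 + 2, 43 = 21·2 + 1; back-substituting gives 1 = 45·45 − 23·88, so 45⁻¹ ≡ 45 (mod 88).
Since g is injective, we find g⁻¹(6): we need 45x ≡ 6 − 78 ≡ 16 (mod 88). Using 45⁻¹ = 45: x ≡ 45·16 = 720 = 8·88 + 16, so x = 16.
Check: g(16) = 45·16 + 78 = 798 = 9·88 + 6 ≡ 6 (mod 88).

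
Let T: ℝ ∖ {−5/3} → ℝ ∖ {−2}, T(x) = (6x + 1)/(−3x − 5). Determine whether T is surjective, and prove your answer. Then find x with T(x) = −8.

For any y ≠ −2, solving y(−3x − 5) = 6x + 1 for x gives a well-defined x ≠ −5/3. So T is surjective.
Solving T(x) = −8: cross-multiplying gives 6x + 1 = −8(−3x − 5), which rearranges to −18x = 39, so x = −13/6.

-13/6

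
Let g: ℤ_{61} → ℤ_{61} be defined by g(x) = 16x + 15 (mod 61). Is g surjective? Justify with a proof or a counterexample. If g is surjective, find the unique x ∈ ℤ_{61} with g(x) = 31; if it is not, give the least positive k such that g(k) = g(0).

1

Since gcd(16, 61) = 1, 16 is invertible modulo 61. Euclid's algorithm: 61 = 3·16 + 13, 16 = 1·13 + 3, 13 = 4·3 + 1; back-substituting gives 1 = 42·16 − 11·61, so 16⁻¹ ≡ 42 (mod 61).
Then y ↦ 42(y − 15) is a two-sided inverse to g, so every y ∈ ℤ_{61} has a preimage.
Therefore g is surjective.
Since g is surjective, we compute g⁻¹(31): solve 16x + 15 ≡ 31 (mod 61), i.e. 16x ≡ 16 (mod 61).
Multiplying by 16⁻¹ = 42 gives x ≡ 42·16 = 672 = 11·61 + 1 ≡ 1 (mod 61).
Check: g(1) = 16·1 + 15 = 31 ≡ 31 (mod 61).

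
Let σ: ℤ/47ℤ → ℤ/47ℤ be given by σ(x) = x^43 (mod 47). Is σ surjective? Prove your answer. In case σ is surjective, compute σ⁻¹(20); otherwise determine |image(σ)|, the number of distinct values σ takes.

Since 47 is prime, the nonzero elements of ℤ/47ℤ form a cyclic group of order 46.
As gcd(43, 46) = 1, raising to the 43rd power is a bijection on this group: if s^43 ≡ t^43 then (st^{−1})^43 = 1, and the only element of order dividing gcd(43, 46) = 1 is 1, so s = t.
With σ(0) = 0 this makes σ injective on all of ℤ/47ℤ, hence bijective (finite equal-size domain and codomain). In particular σ is surjective.
Since σ is surjective, we find the preimage of 20. The inverse of x ↦ x^43 on (ℤ/47ℤ)^× is x ↦ x^15, because 43·15 = 645 = 14·46 + 1 ≡ 1 (mod 46) and x^{46} = 1 for x ≠ 0 (Fermat). So σ⁻¹(20) = 20^15 mod 47.
Repeated squaring mod 47: 20^1 ≡ 20, 20^2 ≡ 20² = 400 ≡ 24, 20^4 ≡ 24² = 576 ≡ 12, 20^8 ≡ 12² = 144 ≡ 3. Since 15 = 8 + 4 + 2 + 1, 20^15 ≡ 3·12·24·20: 3·12 = 36, then 36·24 = 864 ≡ 18, then 18·20 = 360 ≡ 31. So 20^15 ≡ 31 (mod 47).
Hence σ⁻¹(20) = 31.

31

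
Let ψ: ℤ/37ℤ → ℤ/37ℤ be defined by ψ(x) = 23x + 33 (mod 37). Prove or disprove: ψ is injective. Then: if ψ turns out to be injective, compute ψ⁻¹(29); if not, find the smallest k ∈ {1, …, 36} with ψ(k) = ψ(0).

By definition, ψ is injective when ψ(x_1) = ψ(x_2) forces x_1 = x_2.
Suppose ψ(x_1) = ψ(x_2) in ℤ/37ℤ. Then 23x_1 + 33 ≡ 23x_2 + 33 (mod 37), therefore 23(x_1 − x_2) ≡ 0 (mod 37).
Since gcd(23, 37) = 1, 23 is invertible modulo 37, thus x_1 − x_2 ≡ 0 (mod 37), i.e. x_1 = x_2.
So ψ is injective.
We now compute 23⁻¹ mod 37 explicitly. Euclid's algorithm: 37 = 1·23 + 14, 23 = 1·14 + 9, 14 = 1·9 + 5, 9 = 1·5 + 4, 5 = 1·4 + 1; back-substituting gives 1 = 29·23 − 18·37, so 23⁻¹ ≡ 29 (mod 37).
Since ψ is injective, we compute ψ⁻¹(29): solve 23x + 33 ≡ 29 (mod 37), i.e. 23x ≡ 33 (mod 37).
Multiplying by 23⁻¹ = 29 gives x ≡ 29·33 = 957 = 25·37 + 32 ≡ 32 (mod 37).
Check: ψ(32) = 23·32 + 33 = 769 = 20·37 + 29 ≡ 29 (mod 37).

32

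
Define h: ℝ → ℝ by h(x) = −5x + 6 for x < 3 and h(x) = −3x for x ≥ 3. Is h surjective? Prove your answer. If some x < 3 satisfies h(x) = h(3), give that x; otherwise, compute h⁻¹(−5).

Both pieces are strictly decreasing (slopes −5 and −3), so each is injective on its own interval.
The left piece maps (−∞, 3) onto (−9, ∞); the right piece maps [3, ∞) onto (−∞, −9].
These images together cover ℝ, so h is surjective.
Because the two images are disjoint, no x < 3 has h(x) = h(3), so we compute h⁻¹(−5): −5 lies in (−9, ∞), so solve −5x + 6 = −5: x = (−5 − 6)/(−5) = 11/5.

11/5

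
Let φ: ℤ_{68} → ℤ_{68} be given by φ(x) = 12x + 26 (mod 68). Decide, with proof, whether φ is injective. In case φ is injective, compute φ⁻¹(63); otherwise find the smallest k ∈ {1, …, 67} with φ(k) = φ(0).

17

We have gcd(12, 68) = 4 > 1. Taking a = 0 and b = 17: φ(0) = 26 and φ(17) = 12·17 + 26 = 230 ≡ 26 (mod 68).
So φ(0) = φ(17) while 0 ≠ 17, so φ is not injective.
Since φ is not injective, we find the least positive k with φ(k) = φ(0): this means 12k ≡ 0 (mod 68), i.e. 68 ∣ 12k. Since gcd(12, 68) = 4, dividing through by 4 this holds exactly when 17 ∣ 3k, and as gcd(3, 17) = 1, exactly when 17 ∣ k.
The smallest positive such k is 17.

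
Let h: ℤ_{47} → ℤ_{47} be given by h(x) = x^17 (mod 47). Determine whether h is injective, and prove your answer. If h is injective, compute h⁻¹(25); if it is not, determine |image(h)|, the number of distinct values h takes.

6

Since 47 is prime, the nonzero elements of ℤ_{47} form a cyclic group of order 46.
As gcd(17, 46) = 1, raising to the 17th power is a bijection on this group: if a^17 ≡ b^17 then (ab^{−1})^17 = 1, and the only element of order dividing gcd(17, 46) = 1 is 1, so a = b.
With h(0) = 0 this makes h injective on all of ℤ_{47}, hence bijective (finite equal-size domain and codomain). In particular h is injective.
Since h is injective, we find the preimage of 25. The inverse of x ↦ x^17 on (ℤ_{47})^× is x ↦ x^19, because 17·19 = 323 = 7·46 + 1 ≡ 1 (mod 46) and x^{46} = 1 for x ≠ 0 (Fermat). So h⁻¹(25) = 25^19 mod 47.
Repeated squaring mod 47: 25^1 ≡ 25, 25^2 ≡ 25² = 625 ≡ 14, 25^4 ≡ 14² = 196 ≡ 8, 25^8 ≡ 8² = 64 ≡ 17, 25^16 ≡ 17² = 289 ≡ 7. Since 19 = 16 + 2 + 1, 25^19 ≡ 7·14·25: 7·14 = 98 ≡ 4, then 4·25 = 100 ≡ 6. So 25^19 ≡ 6 (mod 47).
Hence h⁻¹(25) = 6.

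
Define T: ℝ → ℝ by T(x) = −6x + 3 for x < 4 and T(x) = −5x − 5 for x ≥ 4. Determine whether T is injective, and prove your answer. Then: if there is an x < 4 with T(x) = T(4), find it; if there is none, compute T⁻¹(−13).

8/3

Both pieces are strictly decreasing (slopes −6 and −5), so each is injective on its own interval.
The left piece maps (−∞, 4) onto (−21, ∞); the right piece maps [4, ∞) onto (−∞, −25].
These images are disjoint, so no value is attained by both pieces. Hence T is injective.
Because the two images are disjoint, no x < 4 has T(x) = T(4), so we compute T⁻¹(−13): −13 lies in (−21, ∞), so solve −6x + 3 = −13: x = (−13 − 3)/(−6) = 8/3.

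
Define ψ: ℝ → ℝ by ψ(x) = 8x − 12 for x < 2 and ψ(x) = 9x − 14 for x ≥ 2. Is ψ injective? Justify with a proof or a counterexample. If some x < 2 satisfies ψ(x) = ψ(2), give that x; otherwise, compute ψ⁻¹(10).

8/3

Both pieces are strictly increasing (slopes 8 and 9), so each is injective on its own interval.
The left piece maps (−∞, 2) onto (−∞, 4); the right piece maps [2, ∞) onto [4, ∞).
These images are disjoint, so no value is attained by both pieces. Hence ψ is injective.
Because the two images are disjoint, no x < 2 has ψ(x) = ψ(2), so we compute ψ⁻¹(10): 10 lies in [4, ∞), so solve 9x − 14 = 10: x = (10 + 14)/9 = 8/3.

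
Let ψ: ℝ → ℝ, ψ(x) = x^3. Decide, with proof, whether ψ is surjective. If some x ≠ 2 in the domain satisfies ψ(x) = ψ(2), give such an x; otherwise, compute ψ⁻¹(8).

For any y ∈ ℝ, x = y^{1/3} ∈ ℝ gives ψ(x) = y, so ψ is surjective.
Since x ↦ x^3 is strictly increasing on ℝ, it is injective there, so no x ≠ 2 in the domain has ψ(x) = ψ(2). We therefore compute ψ⁻¹(8) = 8^{1/3} = 2 (indeed 2^3 = 8).

2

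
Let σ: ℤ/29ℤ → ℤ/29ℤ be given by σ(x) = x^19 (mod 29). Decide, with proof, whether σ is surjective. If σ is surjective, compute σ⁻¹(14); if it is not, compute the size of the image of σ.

Since 29 is prime, the nonzero elements of ℤ/29ℤ form a cyclic group of order 28.
As gcd(19, 28) = 1, raising to the 19th power is a bijection on this group: if u^19 ≡ v^19 then (uv^{−1})^19 = 1, and the only element of order dividing gcd(19, 28) = 1 is 1, so u = v.
With σ(0) = 0 this makes σ injective on all of ℤ/29ℤ, hence bijective (finite equal-size domain and codomain). In particular σ is surjective.
Since σ is surjective, we find the preimage of 14. The inverse of x ↦ x^19 on (ℤ/29ℤ)^× is x ↦ x^3, because 19·3 = 57 = 2·28 + 1 ≡ 1 (mod 28) and x^{28} = 1 for x ≠ 0 (Fermat). So σ⁻¹(14) = 14^3 mod 29.
Repeated squaring mod 29: 14^1 ≡ 14, 14^2 ≡ 14² = 196 ≡ 22. Since 3 = 2 + 1, 14^3 ≡ 22·14: 22·14 = 308 ≡ 18. So 14^3 ≡ 18 (mod 29).
Hence σ⁻¹(14) = 18.

18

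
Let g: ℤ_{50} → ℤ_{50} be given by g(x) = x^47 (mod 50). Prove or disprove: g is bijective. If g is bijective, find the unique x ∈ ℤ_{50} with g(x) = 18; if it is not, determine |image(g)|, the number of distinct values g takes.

42

g(0) = 0^47 = 0.
g(10): Repeated squaring mod 50: 10^1 ≡ 10, 10^2 ≡ 10² = 100 ≡ 0, 10^4 ≡ 0² = 0, 10^8 ≡ 0² = 0, 10^16 ≡ 0² = 0, 10^32 ≡ 0² = 0. Since 47 = 32 + 8 + 4 + 2 + 1, 10^47 ≡ 0·0·0·0·10: 0·0 = 0, then 0·0 = 0, then 0·0 = 0, then 0·10 = 0. So 10^47 ≡ 0 (mod 50).
So g(0) = g(10) = 0 while 0 ≠ 10, hence g is not injective, hence not bijective.
Since g is not bijective, we determine |image(g)|. Computing x^47 mod 50 for each x (by repeated squaring, reducing mod 50 at every step), the values g(0), g(1), …, g(49) are: 0, 1, 28, 37, 34, 25, 36, 43, 2, 19, 0, 21, 8, 17, 4, 25, 6, 23, 32, 39, 0, 41, 38, 47, 24, 25, 26, 3, 12, 9, 0, 11, 18, 27, 44, 25, 46, 33, 42, 29, 0, 31, 48, 7, 14, 25, 16, 13, 22, 49.
The distinct values are {0, 1, 2, 3, 4, 6, 7, 8, 9, 11, 12, 13, 14, 16, 17, 18, 19, 21, 22, 23, 24, 25, 26, 27, 28, 29, 31, 32, 33, 34, 36, 37, 38, 39, 41, 42, 43, 44, 46, 47, 48, 49}; there are 42 of them.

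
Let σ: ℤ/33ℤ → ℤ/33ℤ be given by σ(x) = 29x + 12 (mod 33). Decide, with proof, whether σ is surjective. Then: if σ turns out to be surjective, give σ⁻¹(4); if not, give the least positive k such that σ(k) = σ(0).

Since gcd(29, 33) = 1, 29 is invertible modulo 33. Euclid's algorithm: 33 = 1·29 + 4, 29 = 7·4 + 1; back-substituting gives 1 = 8·29 − 7·33, so 29⁻¹ ≡ 8 (mod 33).
For any y ∈ ℤ/33ℤ, x = 8(y − 12) mod 33 satisfies σ(x) = 29·8(y − 12) + 12 ≡ y (since 29·8 ≡ 1 mod 33). So every y has a preimage.
So σ is surjective.
Since σ is surjective, we compute σ⁻¹(4): solve 29x + 12 ≡ 4 (mod 33), i.e. 29x ≡ 25 (mod 33).
Multiplying by 29⁻¹ = 8 gives x ≡ 8·25 = 200 = 6·33 + 2 ≡ 2 (mod 33).
Check: σ(2) = 29·2 + 12 = 70 = 2·33 + 4 ≡ 4 (mod 33).

2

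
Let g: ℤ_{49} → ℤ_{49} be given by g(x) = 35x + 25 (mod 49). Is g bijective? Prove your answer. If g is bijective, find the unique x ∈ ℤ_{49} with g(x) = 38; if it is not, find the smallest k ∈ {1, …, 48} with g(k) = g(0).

Recall that g is injective when g(s) = g(t) forces s = t.
We have gcd(35, 49) = 7 > 1. Taking s = 0 and t = 7: g(0) = 25 and g(7) = 35·7 + 25 = 270 ≡ 25 (mod 49).
So g(0) = g(7) while 0 ≠ 7, so g is not injective, hence not bijective.
Since g is not bijective, we find the least positive k with g(k) = g(0): this means 35k ≡ 0 (mod 49), i.e. 49 ∣ 35k. Since gcd(35, 49) = 7, dividing through by 7 this holds exactly when 7 ∣ 5k, and as gcd(5, 7) = 1, exactly when 7 ∣ k.
The smallest positive such k is 7.

7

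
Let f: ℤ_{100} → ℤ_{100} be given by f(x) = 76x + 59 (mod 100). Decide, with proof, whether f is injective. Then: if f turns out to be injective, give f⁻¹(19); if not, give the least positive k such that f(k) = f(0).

Recall: injectivity means: for all u, v in the domain, f(u) = f(v) implies u = v.
We have gcd(76, 100) = 4 > 1. Taking u = 0 and v = 25: f(0) = 59 and f(25) = 76·25 + 59 = 1959 ≡ 59 (mod 100).
So f(0) = f(25) while 0 ≠ 25, therefore f is not injective.
Since f is not injective, we find the least positive k with f(k) = f(0): this means 76k ≡ 0 (mod 100), i.e. 100 ∣ 76k. Since gcd(76, 100) = 4, dividing through by 4 this holds exactly when 25 ∣ 19k, and as gcd(19, 25) = 1, exactly when 25 ∣ k.
The smallest positive such k is 25.

25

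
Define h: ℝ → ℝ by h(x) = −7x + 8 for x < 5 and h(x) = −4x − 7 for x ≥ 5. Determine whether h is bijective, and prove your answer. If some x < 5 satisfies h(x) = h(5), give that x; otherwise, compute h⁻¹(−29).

Both pieces are strictly decreasing (slopes −7 and −4), so each is injective on its own interval.
The left piece maps (−∞, 5) onto (−27, ∞); the right piece maps [5, ∞) onto (−∞, −27].
Since −27 = −27, the images partition ℝ: h is injective and surjective, hence bijective.
Because the two images are disjoint, no x < 5 has h(x) = h(5), so we compute h⁻¹(−29): −29 lies in (−∞, −27], so solve −4x − 7 = −29: x = (−29 + 7)/(−4) = 11/2.

11/2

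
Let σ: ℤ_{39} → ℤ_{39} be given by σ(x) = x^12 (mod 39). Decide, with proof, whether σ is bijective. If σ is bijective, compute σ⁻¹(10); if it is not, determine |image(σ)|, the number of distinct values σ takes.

σ(1) = 1^12 = 1.
σ(2): Repeated squaring mod 39: 2^1 ≡ 2, 2^2 ≡ 2² = 4, 2^4 ≡ 4² = 16, 2^8 ≡ 16² = 256 ≡ 22. Since 12 = 8 + 4, 2^12 ≡ 22·16: 22·16 = 352 ≡ 1. So 2^12 ≡ 1 (mod 39).
So σ(1) = σ(2) = 1 while 1 ≠ 2, so σ is not injective, hence not bijective.
Since σ is not bijective, we determine |image(σ)|. Computing x^12 mod 39 for each x (by repeated squaring, reducing mod 39 at every step), the values σ(0), σ(1), …, σ(38) are: 0, 1, 1, 27, 1, 1, 27, 1, 1, 27, 1, 1, 27, 13, 1, 27, 1, 1, 27, 1, 1, 27, 1, 1, 27, 1, 13, 27, 1, 1, 27, 1, 1, 27, 1, 1, 27, 1, 1.
The distinct values are {0, 1, 13, 27}; there are 4 of them.

4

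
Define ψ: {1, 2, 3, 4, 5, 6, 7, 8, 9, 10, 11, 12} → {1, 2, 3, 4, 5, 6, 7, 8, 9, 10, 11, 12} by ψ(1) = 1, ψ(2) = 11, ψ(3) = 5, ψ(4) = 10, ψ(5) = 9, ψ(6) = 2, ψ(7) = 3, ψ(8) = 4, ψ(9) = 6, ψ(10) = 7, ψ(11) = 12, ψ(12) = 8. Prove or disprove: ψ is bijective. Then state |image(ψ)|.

12

The values 1, 11, 5, 10, 9, 2, 3, 4, 6, 7, 12, 8 are a permutation of {1, 2, 3, 4, 5, 6, 7, 8, 9, 10, 11, 12}: each element appears exactly once.
So ψ is injective and surjective, hence bijective.
The image of ψ is {1, 2, 3, 4, 5, 6, 7, 8, 9, 10, 11, 12}, which has 12 elements.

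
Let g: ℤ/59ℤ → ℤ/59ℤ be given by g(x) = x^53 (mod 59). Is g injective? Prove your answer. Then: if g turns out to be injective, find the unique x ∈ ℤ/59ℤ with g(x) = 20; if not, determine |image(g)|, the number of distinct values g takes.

21

Since 59 is prime, the nonzero elements of ℤ/59ℤ form a cyclic group of order 58.
As gcd(53, 58) = 1, raising to the 53rd power is a bijection on this group: if u^53 ≡ v^53 then (uv^{−1})^53 = 1, and the only element of order dividing gcd(53, 58) = 1 is 1, so u = v.
With g(0) = 0 this makes g injective on all of ℤ/59ℤ, hence bijective (finite equal-size domain and codomain). In particular g is injective.
Since g is injective, we find the preimage of 20. The inverse of x ↦ x^53 on (ℤ/59ℤ)^× is x ↦ x^23, because 53·23 = 1219 = 21·58 + 1 ≡ 1 (mod 58) and x^{58} = 1 for x ≠ 0 (Fermat). So g⁻¹(20) = 20^23 mod 59.
Repeated squaring mod 59: 20^1 ≡ 20, 20^2 ≡ 20² = 400 ≡ 46, 20^4 ≡ 46² = 2116 ≡ 51, 20^8 ≡ 51² = 2601 ≡ 5, 20^16 ≡ 5² = 25. Since 23 = 16 + 4 + 2 + 1, 20^23 ≡ 25·51·46·20: 25·51 = 1275 ≡ 36, then 36·46 = 1656 ≡ 4, then 4·20 = 80 ≡ 21. So 20^23 ≡ 21 (mod 59).
Hence g⁻¹(20) = 21.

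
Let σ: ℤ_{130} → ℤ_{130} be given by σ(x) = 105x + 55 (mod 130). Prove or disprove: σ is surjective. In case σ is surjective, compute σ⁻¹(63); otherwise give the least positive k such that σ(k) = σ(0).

26

Recall that σ is surjective if every y in the codomain equals σ(x) for some x in the domain.
Since gcd(105, 130) = 5, we have 105x ≡ 0 (mod 5) for all x, so σ(x) ≡ 0 (mod 5).
But 1 ≢ 0 (mod 5), so 1 ∈ ℤ_{130} has no preimage. Therefore σ is not surjective.
Since σ is not surjective, we find the least positive k with σ(k) = σ(0): this means 105k ≡ 0 (mod 130), i.e. 130 ∣ 105k. Since gcd(105, 130) = 5, dividing through by 5 this holds exactly when 26 ∣ 21k, and as gcd(21, 26) = 1, exactly when 26 ∣ k.
The smallest positive such k is 26.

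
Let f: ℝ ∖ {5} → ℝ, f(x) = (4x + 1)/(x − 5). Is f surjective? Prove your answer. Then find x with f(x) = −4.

If f(x) = 4, cross-multiplying gives 1(4x + 1) = 4(x − 5), which simplifies to 1 = −20 — false.  So 4 has no preimage and f is not surjective.
Solving f(x) = −4: cross-multiplying gives 4x + 1 = −4(x − 5), which rearranges to 8x = 19, so x = 19/8.

19/8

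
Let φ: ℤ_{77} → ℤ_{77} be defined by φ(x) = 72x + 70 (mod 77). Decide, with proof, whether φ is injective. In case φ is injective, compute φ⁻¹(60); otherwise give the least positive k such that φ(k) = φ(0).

2

If φ(x_1) = φ(x_2), then 72x_1 ≡ 72x_2 (mod 77). Because gcd(72, 77) = 1, we may cancel 72 to get x_1 ≡ x_2 (mod 77).
Thus φ is injective.
We now compute 72⁻¹ mod 77 explicitly. Euclid's algorithm: 77 = 1·72 + 5, 72 = 14·5 + 2, 5 = 2·2 + 1; back-substituting gives 1 = 46·72 − 43·77, so 72⁻¹ ≡ 46 (mod 77).
Since φ is injective, we compute φ⁻¹(60): solve 72x + 70 ≡ 60 (mod 77), i.e. 72x ≡ 67 (mod 77).
Multiplying by 72⁻¹ = 46 gives x ≡ 46·67 = 3082 = 40·77 + 2 ≡ 2 (mod 77).
Check: φ(2) = 72·2 + 70 = 214 = 2·77 + 60 ≡ 60 (mod 77).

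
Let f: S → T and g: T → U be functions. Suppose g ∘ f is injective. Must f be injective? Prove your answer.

Suppose f(a) = f(b). Applying g: (g ∘ f)(a) = (g ∘ f)(b). Since g ∘ f is injective, a = b. So f is injective.

injective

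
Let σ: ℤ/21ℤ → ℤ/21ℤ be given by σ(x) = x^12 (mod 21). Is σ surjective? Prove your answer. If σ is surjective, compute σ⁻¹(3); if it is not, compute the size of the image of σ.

σ(1) = 1^12 = 1.
σ(2): Repeated squaring mod 21: 2^1 ≡ 2, 2^2 ≡ 2² = 4, 2^4 ≡ 4² = 16, 2^8 ≡ 16² = 256 ≡ 4. Since 12 = 8 + 4, 2^12 ≡ 4·16: 4·16 = 64 ≡ 1. So 2^12 ≡ 1 (mod 21).
So σ(1) = σ(2) = 1 while 1 ≠ 2, thus σ is not injective.
A non-injective map from the 21-element set ℤ/21ℤ to itself takes at most 20 distinct values, so it cannot be surjective. So σ is not surjective.
Since σ is not surjective, we determine |image(σ)|. Computing x^12 mod 21 for each x (by repeated squaring, reducing mod 21 at every step), the values σ(0), σ(1), …, σ(20) are: 0, 1, 1, 15, 1, 1, 15, 7, 1, 15, 1, 1, 15, 1, 7, 15, 1, 1, 15, 1, 1.
The distinct values are {0, 1, 7, 15}; there are 4 of them.

4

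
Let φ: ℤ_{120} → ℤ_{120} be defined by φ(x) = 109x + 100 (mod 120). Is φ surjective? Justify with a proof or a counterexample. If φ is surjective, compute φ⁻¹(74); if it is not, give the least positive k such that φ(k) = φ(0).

By definition, φ is surjective if every y in the codomain equals φ(x) for some x in the domain.
Since gcd(109, 120) = 1, 109 is invertible modulo 120. Euclid's algorithm: 120 = 1·109 + 11, 109 = 9·11 + 10, 11 = 1·10 + 1; back-substituting gives 1 = 109·109 − 99·120, so 109⁻¹ ≡ 109 (mod 120).
For any y ∈ ℤ_{120}, x = 109(y − 100) mod 120 satisfies φ(x) = 109·109(y − 100) + 100 ≡ y (since 109·109 ≡ 1 mod 120). So every y has a preimage.
Therefore φ is surjective.
Since φ is surjective, we find φ⁻¹(74): we need 109x ≡ 74 − 100 ≡ 94 (mod 120). Using 109⁻¹ = 109: x ≡ 109·94 = 10246 = 85·120 + 46, so x = 46.
Check: φ(46) = 109·46 + 100 = 5114 = 42·120 + 74 ≡ 74 (mod 120).

46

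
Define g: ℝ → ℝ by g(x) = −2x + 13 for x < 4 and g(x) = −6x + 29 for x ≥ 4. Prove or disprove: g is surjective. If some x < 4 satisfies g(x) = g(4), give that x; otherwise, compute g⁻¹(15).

Both pieces are strictly decreasing (slopes −2 and −6), so each is injective on its own interval.
The left piece maps (−∞, 4) onto (5, ∞); the right piece maps [4, ∞) onto (−∞, 5].
These images together cover ℝ, so g is surjective.
Because the two images are disjoint, no x < 4 has g(x) = g(4), so we compute g⁻¹(15): 15 lies in (5, ∞), so solve −2x + 13 = 15: x = (15 − 13)/(−2) = −1.

-1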